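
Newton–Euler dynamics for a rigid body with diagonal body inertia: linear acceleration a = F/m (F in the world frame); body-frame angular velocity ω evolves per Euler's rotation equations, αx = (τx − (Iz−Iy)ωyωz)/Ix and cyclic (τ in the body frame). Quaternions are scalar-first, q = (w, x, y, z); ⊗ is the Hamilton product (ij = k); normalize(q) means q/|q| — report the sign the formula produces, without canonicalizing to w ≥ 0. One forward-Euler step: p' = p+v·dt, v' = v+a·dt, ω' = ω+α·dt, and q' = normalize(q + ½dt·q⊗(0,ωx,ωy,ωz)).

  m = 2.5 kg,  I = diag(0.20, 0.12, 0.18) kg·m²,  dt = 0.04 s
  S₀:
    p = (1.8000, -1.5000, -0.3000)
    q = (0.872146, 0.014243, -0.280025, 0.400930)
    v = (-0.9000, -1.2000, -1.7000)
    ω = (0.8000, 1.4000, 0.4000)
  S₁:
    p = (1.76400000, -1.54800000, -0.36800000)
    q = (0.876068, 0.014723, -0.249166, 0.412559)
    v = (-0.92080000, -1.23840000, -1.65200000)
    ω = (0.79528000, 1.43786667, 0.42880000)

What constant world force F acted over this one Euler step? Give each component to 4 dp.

F = (-1.3000, -2.4000, 3.0000)

v₁ − v₀ = (-0.02080000, -0.03840000, 0.04800000)
F = m·Δv/dt = (-1.3000, -2.4000, 3.0000)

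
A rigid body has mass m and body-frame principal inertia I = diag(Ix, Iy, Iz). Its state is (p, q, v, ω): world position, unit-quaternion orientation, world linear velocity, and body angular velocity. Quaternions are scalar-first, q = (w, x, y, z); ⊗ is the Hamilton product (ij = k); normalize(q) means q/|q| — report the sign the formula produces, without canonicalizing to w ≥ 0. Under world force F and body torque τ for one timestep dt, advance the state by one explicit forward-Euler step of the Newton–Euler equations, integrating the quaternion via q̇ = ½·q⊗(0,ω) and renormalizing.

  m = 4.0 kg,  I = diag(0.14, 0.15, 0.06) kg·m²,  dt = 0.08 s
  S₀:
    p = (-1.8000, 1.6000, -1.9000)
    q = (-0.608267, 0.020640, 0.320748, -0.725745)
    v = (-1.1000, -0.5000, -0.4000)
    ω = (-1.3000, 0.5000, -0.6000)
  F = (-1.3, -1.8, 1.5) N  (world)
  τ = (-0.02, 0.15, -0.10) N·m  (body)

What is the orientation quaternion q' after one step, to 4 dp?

q' = (-0.6299, 0.0590, 0.3462, -0.6928)

2q̇ = q⊗(0,ω) = (-0.5689890, 0.9611708, 0.6517190, 0.7922526)
q + ½dt·q⊗(0,ω), renormalized = (-0.6299, 0.0590, 0.3462, -0.6928)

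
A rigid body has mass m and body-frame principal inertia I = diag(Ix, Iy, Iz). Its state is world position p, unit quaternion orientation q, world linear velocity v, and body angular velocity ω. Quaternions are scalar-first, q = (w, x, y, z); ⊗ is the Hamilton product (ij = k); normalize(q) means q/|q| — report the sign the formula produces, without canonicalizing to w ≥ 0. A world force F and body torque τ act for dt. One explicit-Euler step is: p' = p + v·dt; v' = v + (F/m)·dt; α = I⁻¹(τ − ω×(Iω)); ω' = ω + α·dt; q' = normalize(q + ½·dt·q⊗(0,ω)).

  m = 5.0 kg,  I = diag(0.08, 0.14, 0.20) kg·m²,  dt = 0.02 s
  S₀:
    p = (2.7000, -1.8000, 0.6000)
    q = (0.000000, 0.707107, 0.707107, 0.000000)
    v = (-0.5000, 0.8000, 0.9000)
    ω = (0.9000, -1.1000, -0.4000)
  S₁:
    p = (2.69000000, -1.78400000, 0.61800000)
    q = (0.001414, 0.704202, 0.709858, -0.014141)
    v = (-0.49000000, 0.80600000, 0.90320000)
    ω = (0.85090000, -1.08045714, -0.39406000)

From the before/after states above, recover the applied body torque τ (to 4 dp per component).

τ = (-0.1700, 0.1800, 0.0000)

ω₁ − ω₀ = (-0.04910000, 0.01954286, 0.00594000)
precession coupling = (0.0264, 0.0432, -0.0594)
I·α + gyro = (-0.1700, 0.1800, 0.0000)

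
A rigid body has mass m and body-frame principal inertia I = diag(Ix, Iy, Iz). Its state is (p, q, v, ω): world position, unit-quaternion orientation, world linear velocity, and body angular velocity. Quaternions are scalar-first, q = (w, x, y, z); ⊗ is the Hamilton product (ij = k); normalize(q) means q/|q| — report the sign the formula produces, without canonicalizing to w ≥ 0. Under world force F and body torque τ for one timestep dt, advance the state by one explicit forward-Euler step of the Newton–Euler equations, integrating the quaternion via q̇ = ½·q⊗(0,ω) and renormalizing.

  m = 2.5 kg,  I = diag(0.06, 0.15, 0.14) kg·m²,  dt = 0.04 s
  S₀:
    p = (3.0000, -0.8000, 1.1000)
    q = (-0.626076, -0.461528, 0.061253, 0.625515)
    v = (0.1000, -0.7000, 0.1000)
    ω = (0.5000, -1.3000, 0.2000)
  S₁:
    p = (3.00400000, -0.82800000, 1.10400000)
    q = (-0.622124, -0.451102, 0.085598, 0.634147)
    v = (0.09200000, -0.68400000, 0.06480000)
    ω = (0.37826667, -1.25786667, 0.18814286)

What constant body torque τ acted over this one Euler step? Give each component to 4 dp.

τ = (-0.1800, 0.1500, -0.1000)

rate change Δω = (-0.12173333, 0.04213333, -0.01185714)
applied torque τ = (-0.1800, 0.1500, -0.1000)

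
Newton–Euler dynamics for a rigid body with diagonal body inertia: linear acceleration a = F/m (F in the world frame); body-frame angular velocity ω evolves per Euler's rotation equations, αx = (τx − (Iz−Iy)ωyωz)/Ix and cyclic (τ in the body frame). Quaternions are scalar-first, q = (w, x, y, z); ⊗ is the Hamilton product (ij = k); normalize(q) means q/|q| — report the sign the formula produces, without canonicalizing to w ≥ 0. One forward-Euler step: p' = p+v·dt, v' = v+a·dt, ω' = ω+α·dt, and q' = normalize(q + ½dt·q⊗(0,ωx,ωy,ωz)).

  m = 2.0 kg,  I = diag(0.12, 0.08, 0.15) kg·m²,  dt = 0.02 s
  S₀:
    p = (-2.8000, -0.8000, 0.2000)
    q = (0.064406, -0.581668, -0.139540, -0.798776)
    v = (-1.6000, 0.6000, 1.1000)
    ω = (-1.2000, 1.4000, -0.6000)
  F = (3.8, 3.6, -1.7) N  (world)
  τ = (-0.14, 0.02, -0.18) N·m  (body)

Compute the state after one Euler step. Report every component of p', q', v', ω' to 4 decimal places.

precession coupling ω×(Iω) = (-0.0588, -0.0216, 0.0672)
(τ − ω×Iω)/I = (-0.6767, 0.5200, -1.6480)
ω' = ω + α·dt = (-1.2135, 1.4104, -0.6330)
2q̇ = q⊗(0,ω) = (-0.9819112, 1.1247232, 0.6996988, -1.0204268)
q' = normalize(q + ½dt·q⊗(0,ω)) = (0.0546, -0.5703, -0.1325, -0.8088)
new position p' = (-2.8320, -0.7880, 0.2220)
v' = v + a·dt = (-1.5620, 0.6360, 1.0830)

p' = (-2.8320, -0.7880, 0.2220)
q' = (0.0546, -0.5703, -0.1325, -0.8088)
v' = (-1.5620, 0.6360, 1.0830)
ω' = (-1.2135, 1.4104, -0.6330)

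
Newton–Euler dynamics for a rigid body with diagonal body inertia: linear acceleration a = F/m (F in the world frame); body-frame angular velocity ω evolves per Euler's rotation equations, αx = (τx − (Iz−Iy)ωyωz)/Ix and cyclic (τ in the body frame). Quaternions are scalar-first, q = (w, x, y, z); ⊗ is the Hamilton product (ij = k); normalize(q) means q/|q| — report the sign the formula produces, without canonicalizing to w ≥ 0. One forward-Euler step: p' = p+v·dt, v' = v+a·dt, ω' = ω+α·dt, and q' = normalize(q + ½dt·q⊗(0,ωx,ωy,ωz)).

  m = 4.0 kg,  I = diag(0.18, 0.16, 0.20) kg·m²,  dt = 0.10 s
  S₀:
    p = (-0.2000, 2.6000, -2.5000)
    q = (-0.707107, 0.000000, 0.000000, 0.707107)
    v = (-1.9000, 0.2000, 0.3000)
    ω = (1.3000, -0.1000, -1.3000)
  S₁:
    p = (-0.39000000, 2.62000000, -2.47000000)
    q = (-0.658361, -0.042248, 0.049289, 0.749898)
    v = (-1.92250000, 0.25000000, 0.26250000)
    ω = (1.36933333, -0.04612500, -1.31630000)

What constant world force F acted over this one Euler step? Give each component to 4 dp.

Δv = v₁−v₀ = (-0.02250000, 0.05000000, -0.03750000)
F = m·Δv/dt = (-0.9000, 2.0000, -1.5000)

F = (-0.9000, 2.0000, -1.5000)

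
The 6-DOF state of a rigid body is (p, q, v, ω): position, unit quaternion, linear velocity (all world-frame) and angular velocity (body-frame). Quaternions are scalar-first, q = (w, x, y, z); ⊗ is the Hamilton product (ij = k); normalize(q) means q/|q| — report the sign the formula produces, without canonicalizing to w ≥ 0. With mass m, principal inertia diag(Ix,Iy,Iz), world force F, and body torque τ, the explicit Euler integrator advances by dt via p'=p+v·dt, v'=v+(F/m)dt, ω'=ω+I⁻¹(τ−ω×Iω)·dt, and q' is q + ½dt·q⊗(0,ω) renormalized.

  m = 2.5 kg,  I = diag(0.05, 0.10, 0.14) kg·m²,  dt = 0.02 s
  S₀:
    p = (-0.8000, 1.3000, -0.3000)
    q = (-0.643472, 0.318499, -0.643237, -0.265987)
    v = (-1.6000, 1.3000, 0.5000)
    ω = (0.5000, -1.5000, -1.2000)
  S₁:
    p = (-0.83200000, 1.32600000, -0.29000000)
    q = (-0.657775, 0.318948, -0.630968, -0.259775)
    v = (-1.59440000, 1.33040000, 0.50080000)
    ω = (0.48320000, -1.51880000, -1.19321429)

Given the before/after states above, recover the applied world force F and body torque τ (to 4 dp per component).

velocity change Δv = (0.00560000, 0.03040000, 0.00080000)
m·(v₁−v₀)/dt = (0.7000, 3.8000, 0.1000)
ω₁ − ω₀ = (-0.01680000, -0.01880000, 0.00678571)
precession coupling = (0.0720, 0.0540, -0.0375)
τ = I·(Δω/dt) + ω₀×(Iω₀) = (0.0300, -0.0400, 0.0100)

F = (0.7000, 3.8000, 0.1000)
τ = (0.0300, -0.0400, 0.0100)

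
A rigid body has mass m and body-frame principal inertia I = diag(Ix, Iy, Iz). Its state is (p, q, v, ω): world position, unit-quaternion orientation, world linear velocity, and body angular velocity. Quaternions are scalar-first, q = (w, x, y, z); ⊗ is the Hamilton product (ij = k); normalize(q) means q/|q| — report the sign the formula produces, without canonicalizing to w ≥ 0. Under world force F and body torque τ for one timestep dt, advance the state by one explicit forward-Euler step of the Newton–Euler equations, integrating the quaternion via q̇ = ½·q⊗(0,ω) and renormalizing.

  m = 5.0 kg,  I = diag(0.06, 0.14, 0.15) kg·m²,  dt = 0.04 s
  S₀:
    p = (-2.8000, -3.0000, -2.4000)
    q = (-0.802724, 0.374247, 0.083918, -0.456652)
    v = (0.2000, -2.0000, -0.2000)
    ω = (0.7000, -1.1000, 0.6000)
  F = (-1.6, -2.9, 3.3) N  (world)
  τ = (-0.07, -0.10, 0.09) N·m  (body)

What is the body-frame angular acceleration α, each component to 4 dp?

precession coupling ω×(Iω) = (-0.0066, -0.0378, -0.0616)
angular accel α = (-1.0567, -0.4443, 1.0107)

α = (-1.0567, -0.4443, 1.0107)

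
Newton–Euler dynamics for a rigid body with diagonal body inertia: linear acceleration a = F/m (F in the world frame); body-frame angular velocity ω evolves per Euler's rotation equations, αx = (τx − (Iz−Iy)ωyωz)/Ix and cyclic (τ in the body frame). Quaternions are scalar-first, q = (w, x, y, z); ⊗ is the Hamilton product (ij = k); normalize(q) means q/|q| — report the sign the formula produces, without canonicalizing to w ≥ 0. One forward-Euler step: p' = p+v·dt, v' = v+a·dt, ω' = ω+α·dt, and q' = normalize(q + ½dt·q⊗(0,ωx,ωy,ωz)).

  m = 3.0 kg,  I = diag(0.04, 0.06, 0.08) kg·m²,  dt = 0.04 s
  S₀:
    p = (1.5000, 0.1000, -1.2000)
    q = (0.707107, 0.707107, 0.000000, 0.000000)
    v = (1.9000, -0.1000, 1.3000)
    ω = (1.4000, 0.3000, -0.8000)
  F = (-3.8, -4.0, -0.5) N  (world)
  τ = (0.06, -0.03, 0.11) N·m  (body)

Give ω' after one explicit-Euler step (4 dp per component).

gyro term ω×Iω = (-0.0048, 0.0448, 0.0084)
α = I⁻¹(τ − ω×Iω) = (1.6200, -1.2467, 1.2700)
new body rate ω' = (1.4648, 0.2501, -0.7492)

ω' = (1.4648, 0.2501, -0.7492)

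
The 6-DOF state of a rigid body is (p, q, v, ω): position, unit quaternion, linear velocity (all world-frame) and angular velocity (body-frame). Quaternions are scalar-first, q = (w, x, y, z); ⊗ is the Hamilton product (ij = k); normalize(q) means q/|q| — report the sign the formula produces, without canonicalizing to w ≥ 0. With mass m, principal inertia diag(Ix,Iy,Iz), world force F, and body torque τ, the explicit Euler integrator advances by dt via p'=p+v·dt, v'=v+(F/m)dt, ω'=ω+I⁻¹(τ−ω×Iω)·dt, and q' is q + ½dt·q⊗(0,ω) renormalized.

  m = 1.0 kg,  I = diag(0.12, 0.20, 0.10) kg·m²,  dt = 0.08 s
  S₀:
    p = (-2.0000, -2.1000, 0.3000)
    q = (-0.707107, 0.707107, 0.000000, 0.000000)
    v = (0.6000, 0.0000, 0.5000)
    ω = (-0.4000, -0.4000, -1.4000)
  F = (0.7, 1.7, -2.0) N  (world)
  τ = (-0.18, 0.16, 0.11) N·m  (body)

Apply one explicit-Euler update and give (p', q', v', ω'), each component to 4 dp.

precession coupling ω×(Iω) = (-0.0560, 0.0112, 0.0128)
(τ − ω×Iω)/I = (-1.0333, 0.7440, 0.9720)
new body rate ω' = (-0.4827, -0.3405, -1.3222)
q⊗(0,ω) = (0.2828428, 0.2828428, 1.2727926, 0.7071070)
q' = normalize(q + ½dt·q⊗(0,ω)) = (-0.6945, 0.7171, 0.0508, 0.0282)
p + v·dt = (-1.9520, -2.1000, 0.3400)
v' = v + a·dt = (0.6560, 0.1360, 0.3400)

p' = (-1.9520, -2.1000, 0.3400)
q' = (-0.6945, 0.7171, 0.0508, 0.0282)
v' = (0.6560, 0.1360, 0.3400)
ω' = (-0.4827, -0.3405, -1.3222)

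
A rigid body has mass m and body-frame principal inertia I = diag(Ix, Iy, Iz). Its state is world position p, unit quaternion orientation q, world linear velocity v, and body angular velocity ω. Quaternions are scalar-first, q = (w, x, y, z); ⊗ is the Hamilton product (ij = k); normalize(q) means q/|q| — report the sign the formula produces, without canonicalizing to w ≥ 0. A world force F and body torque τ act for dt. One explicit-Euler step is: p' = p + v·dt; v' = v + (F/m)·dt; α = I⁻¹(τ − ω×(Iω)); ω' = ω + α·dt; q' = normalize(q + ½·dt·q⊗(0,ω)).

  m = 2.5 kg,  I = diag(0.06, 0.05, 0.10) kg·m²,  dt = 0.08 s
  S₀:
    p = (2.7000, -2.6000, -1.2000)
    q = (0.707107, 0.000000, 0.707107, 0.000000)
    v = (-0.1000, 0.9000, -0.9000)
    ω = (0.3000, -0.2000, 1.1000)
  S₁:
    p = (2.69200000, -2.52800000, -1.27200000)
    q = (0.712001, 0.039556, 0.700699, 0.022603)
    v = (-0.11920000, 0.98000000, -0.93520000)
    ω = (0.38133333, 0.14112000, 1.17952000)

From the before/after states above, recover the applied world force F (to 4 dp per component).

v₁ − v₀ = (-0.01920000, 0.08000000, -0.03520000)
m·(v₁−v₀)/dt = (-0.6000, 2.5000, -1.1000)

F = (-0.6000, 2.5000, -1.1000)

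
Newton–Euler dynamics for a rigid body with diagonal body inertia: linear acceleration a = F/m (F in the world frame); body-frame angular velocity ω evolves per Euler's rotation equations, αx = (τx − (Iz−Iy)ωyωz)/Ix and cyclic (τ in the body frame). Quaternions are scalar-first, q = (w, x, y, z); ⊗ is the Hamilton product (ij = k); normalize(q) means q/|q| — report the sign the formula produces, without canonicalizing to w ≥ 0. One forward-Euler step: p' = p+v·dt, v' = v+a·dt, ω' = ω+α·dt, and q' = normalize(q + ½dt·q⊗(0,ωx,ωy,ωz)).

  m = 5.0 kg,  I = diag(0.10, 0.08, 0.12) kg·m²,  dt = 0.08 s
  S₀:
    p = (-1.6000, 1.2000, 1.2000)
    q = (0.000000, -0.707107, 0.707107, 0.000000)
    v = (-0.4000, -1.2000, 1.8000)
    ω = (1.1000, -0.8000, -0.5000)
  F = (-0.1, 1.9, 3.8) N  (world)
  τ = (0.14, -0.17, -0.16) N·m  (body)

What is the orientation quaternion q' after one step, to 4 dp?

q⊗(0,ω) = (1.3435033, -0.3535535, -0.3535535, -0.2121321)
updated quaternion q' = (0.0537, -0.7200, 0.6918, -0.0085)

q' = (0.0537, -0.7200, 0.6918, -0.0085)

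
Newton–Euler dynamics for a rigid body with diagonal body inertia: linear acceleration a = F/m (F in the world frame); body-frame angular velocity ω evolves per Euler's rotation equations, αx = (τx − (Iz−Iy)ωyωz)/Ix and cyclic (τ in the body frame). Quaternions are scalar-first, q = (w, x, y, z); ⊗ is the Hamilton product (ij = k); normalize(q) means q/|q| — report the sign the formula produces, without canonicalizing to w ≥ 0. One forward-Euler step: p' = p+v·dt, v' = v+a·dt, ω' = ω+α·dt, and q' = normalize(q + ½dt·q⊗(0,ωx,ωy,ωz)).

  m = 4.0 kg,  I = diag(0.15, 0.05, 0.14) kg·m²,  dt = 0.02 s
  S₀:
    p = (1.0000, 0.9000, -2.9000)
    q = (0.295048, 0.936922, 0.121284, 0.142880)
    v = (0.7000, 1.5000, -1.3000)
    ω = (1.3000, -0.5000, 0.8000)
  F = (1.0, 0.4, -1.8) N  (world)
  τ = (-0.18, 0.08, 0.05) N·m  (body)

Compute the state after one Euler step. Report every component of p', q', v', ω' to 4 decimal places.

p' = (1.0140, 0.9300, -2.9260)
q' = (0.2823, 0.9423, 0.1142, 0.1390)
v' = (0.7050, 1.5020, -1.3090)
ω' = (1.2808, -0.4722, 0.7979)

precession coupling ω×(Iω) = (-0.0360, 0.0104, 0.0650)
α = I⁻¹(τ − ω×Iω) = (-0.9600, 1.3920, -0.1071)
ω + α·dt = (1.2808, -0.4722, 0.7979)
Hamilton product q⊗(0,ω) = (-1.2716606, 0.5520296, -0.7113176, -0.3900918)
q + ½dt·q⊗(0,ω), renormalized = (0.2823, 0.9423, 0.1142, 0.1390)
a = F/m = (0.2500, 0.1000, -0.4500)
p + v·dt = (1.0140, 0.9300, -2.9260)
v' = v + a·dt = (0.7050, 1.5020, -1.3090)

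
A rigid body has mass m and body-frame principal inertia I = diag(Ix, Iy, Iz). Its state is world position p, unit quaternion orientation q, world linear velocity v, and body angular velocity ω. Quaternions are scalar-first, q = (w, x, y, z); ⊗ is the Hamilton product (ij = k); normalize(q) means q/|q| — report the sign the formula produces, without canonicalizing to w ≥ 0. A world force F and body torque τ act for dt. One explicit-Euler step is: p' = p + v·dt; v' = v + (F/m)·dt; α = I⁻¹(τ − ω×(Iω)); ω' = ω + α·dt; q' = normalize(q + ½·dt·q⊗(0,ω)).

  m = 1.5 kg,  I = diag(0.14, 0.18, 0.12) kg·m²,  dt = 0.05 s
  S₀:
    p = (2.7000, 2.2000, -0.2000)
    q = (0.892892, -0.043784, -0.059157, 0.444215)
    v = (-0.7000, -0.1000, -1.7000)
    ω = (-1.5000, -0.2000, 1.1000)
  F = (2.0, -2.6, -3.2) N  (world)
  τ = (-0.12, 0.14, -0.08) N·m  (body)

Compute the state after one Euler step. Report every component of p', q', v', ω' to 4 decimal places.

p' = (2.6650, 2.1950, -0.2850)
q' = (0.8778, -0.0766, -0.0790, 0.4663)
v' = (-0.6333, -0.1867, -1.8067)
ω' = (-1.5476, -0.1519, 1.0617)

α = I⁻¹(τ − ω×Iω) = (-0.9514, 0.9611, -0.7667)
ω + α·dt = (-1.5476, -0.1519, 1.0617)
q⊗(0,ω) = (-0.5661439, -1.3155677, -0.7967385, 0.9022025)
q + ½dt·q⊗(0,ω), renormalized = (0.8778, -0.0766, -0.0790, 0.4663)
linear accel F/m = (1.3333, -1.7333, -2.1333)
new position p' = (2.6650, 2.1950, -0.2850)
v + (F/m)dt = (-0.6333, -0.1867, -1.8067)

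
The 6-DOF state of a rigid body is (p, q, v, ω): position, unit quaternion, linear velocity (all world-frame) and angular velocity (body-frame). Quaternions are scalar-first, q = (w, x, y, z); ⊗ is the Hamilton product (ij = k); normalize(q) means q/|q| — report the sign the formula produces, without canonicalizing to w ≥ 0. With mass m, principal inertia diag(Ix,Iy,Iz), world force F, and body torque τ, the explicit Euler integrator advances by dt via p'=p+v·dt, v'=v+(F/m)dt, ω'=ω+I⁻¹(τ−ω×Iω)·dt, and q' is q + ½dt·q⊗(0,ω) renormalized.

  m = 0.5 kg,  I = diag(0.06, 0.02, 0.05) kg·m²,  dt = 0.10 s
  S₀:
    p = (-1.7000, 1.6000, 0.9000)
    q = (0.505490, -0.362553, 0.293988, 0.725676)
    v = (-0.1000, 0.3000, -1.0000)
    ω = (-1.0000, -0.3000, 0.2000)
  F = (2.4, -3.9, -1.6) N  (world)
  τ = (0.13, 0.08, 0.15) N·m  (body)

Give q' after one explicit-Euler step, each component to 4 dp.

Hamilton product q⊗(0,ω) = (-0.4194918, -0.2289896, -0.8048124, 0.5038519)
q + ½dt·q⊗(0,ω), renormalized = (0.4838, -0.3735, 0.2534, 0.7498)

q' = (0.4838, -0.3735, 0.2534, 0.7498)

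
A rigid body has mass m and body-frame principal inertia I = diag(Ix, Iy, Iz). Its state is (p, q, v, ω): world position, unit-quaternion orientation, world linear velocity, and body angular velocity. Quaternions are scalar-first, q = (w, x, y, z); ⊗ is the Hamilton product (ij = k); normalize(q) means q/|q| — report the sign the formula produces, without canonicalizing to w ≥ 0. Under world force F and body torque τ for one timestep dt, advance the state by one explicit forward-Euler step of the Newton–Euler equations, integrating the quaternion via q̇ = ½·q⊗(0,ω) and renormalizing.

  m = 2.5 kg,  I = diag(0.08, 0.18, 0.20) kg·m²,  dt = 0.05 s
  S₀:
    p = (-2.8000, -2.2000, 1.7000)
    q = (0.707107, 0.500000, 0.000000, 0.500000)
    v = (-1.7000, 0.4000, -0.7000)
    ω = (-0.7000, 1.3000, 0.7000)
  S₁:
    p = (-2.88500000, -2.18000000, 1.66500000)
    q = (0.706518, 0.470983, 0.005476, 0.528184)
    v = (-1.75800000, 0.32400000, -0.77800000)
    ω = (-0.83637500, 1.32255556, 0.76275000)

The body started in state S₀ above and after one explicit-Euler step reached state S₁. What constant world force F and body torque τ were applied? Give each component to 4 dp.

F = (-2.9000, -3.8000, -3.9000)
τ = (-0.2000, 0.1400, 0.1600)

rate change Δω = (-0.13637500, 0.02255556, 0.06275000)
applied torque τ = (-0.2000, 0.1400, 0.1600)
Δv = v₁−v₀ = (-0.05800000, -0.07600000, -0.07800000)
m·(v₁−v₀)/dt = (-2.9000, -3.8000, -3.9000)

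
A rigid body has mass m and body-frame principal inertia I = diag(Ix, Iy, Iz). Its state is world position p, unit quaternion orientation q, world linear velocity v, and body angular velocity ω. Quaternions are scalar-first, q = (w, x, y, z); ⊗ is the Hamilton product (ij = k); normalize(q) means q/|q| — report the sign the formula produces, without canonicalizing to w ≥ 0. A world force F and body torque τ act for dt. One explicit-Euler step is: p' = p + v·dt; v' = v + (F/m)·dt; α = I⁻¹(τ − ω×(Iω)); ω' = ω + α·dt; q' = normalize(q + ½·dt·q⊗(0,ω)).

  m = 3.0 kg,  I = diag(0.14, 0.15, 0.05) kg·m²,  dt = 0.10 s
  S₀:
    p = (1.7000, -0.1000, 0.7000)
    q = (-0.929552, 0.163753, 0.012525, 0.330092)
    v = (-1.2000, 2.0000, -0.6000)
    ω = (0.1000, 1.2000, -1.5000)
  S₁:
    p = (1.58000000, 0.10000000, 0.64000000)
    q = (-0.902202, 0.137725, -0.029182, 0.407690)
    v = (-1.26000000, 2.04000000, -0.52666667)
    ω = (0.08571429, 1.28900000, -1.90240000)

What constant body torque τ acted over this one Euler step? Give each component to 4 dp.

ω₁ − ω₀ = (-0.01428571, 0.08900000, -0.40240000)
gyro term ω₀×Iω₀ = (0.1800, -0.0135, 0.0012)
I·α + gyro = (0.1600, 0.1200, -0.2000)

τ = (0.1600, 0.1200, -0.2000)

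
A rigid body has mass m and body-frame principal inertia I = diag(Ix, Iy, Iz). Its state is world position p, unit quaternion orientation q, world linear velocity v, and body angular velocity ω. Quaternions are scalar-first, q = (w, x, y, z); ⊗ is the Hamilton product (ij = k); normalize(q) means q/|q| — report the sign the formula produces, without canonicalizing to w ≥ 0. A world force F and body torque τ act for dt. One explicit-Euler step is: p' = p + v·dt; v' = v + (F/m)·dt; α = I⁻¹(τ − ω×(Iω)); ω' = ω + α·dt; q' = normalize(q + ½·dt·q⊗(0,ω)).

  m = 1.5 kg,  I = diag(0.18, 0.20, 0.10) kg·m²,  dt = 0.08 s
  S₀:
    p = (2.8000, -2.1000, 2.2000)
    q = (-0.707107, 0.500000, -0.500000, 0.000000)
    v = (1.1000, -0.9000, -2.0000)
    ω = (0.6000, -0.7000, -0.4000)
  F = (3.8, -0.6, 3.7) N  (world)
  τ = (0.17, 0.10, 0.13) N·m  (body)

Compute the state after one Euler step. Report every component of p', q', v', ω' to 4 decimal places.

new position p' = (2.8880, -2.1720, 2.0400)
new velocity v' = (1.3027, -0.9320, -1.8027)
gyro term ω×Iω = (-0.0280, -0.0192, -0.0084)
angular accel α = (1.1000, 0.5960, 1.3840)
new body rate ω' = (0.6880, -0.6523, -0.2893)
2q̇ = q⊗(0,ω) = (-0.6500000, -0.2242642, 0.6949749, 0.2328428)
updated quaternion q' = (-0.7325, 0.4906, -0.4718, 0.0093)

p' = (2.8880, -2.1720, 2.0400)
q' = (-0.7325, 0.4906, -0.4718, 0.0093)
v' = (1.3027, -0.9320, -1.8027)
ω' = (0.6880, -0.6523, -0.2893)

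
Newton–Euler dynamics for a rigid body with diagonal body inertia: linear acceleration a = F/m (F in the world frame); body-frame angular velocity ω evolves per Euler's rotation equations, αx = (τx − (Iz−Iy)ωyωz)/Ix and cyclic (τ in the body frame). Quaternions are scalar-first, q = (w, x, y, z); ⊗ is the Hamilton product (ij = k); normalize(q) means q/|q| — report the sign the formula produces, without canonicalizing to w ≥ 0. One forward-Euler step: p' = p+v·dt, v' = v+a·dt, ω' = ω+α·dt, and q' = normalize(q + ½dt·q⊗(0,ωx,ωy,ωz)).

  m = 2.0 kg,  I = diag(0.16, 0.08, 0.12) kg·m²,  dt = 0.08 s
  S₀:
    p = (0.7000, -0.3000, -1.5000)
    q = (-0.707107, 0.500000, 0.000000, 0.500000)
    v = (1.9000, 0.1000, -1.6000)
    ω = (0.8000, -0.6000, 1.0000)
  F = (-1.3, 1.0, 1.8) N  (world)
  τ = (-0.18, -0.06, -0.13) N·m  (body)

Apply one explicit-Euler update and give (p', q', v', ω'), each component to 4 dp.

α = I⁻¹(τ − ω×Iω) = (-0.9750, -1.1500, -1.4033)
ω' = ω + α·dt = (0.7220, -0.6920, 0.8877)
Hamilton product q⊗(0,ω) = (-0.9000000, -0.2656856, 0.3242642, -1.0071070)
q' = normalize(q + ½dt·q⊗(0,ω)) = (-0.7419, 0.4886, 0.0129, 0.4590)
linear accel F/m = (-0.6500, 0.5000, 0.9000)
new position p' = (0.8520, -0.2920, -1.6280)
new velocity v' = (1.8480, 0.1400, -1.5280)

p' = (0.8520, -0.2920, -1.6280)
q' = (-0.7419, 0.4886, 0.0129, 0.4590)
v' = (1.8480, 0.1400, -1.5280)
ω' = (0.7220, -0.6920, 0.8877)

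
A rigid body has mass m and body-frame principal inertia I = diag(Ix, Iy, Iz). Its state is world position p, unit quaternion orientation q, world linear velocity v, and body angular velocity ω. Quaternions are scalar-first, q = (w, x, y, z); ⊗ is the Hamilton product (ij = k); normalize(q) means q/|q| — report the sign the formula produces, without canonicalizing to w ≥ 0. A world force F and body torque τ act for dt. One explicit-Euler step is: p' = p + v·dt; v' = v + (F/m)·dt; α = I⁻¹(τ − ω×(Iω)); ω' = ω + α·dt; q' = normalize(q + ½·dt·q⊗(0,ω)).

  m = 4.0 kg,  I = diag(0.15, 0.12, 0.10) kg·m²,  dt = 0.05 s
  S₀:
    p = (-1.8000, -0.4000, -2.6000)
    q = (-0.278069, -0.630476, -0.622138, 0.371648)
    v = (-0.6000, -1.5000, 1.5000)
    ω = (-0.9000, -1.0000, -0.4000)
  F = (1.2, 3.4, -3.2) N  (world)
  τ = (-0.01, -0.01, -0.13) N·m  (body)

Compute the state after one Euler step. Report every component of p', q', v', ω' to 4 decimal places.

precession coupling ω×(Iω) = (-0.0080, 0.0180, -0.0270)
(τ − ω×Iω)/I = (-0.0133, -0.2333, -1.0300)
new body rate ω' = (-0.9007, -1.0117, -0.4515)
2q̇ = q⊗(0,ω) = (-1.0409072, 0.8707653, -0.3086046, 0.1817794)
updated quaternion q' = (-0.3039, -0.6083, -0.6295, 0.3760)
a = F/m = (0.3000, 0.8500, -0.8000)
p' = p + v·dt = (-1.8300, -0.4750, -2.5250)
new velocity v' = (-0.5850, -1.4575, 1.4600)

p' = (-1.8300, -0.4750, -2.5250)
q' = (-0.3039, -0.6083, -0.6295, 0.3760)
v' = (-0.5850, -1.4575, 1.4600)
ω' = (-0.9007, -1.0117, -0.4515)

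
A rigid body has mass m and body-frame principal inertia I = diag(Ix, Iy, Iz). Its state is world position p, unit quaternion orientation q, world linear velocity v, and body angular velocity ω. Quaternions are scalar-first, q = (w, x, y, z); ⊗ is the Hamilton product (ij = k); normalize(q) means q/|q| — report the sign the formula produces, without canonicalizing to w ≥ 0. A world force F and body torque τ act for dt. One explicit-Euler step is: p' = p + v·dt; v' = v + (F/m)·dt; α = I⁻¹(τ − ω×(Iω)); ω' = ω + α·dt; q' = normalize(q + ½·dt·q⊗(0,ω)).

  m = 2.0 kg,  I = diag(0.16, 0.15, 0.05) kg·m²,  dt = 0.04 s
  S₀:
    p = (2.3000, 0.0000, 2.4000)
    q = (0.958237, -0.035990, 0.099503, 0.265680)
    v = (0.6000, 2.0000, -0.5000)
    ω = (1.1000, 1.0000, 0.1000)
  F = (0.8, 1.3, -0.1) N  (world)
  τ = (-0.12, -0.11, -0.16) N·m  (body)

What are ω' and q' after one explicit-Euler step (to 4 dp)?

α = I⁻¹(τ − ω×Iω) = (-0.6875, -0.8140, -2.9800)
ω + α·dt = (1.0725, 0.9674, -0.0192)
q⊗(0,ω) = (-0.0864820, 0.7983310, 1.2540840, -0.0496196)
q + ½dt·q⊗(0,ω), renormalized = (0.9561, -0.0200, 0.1245, 0.2646)

ω' = (1.0725, 0.9674, -0.0192)
q' = (0.9561, -0.0200, 0.1245, 0.2646)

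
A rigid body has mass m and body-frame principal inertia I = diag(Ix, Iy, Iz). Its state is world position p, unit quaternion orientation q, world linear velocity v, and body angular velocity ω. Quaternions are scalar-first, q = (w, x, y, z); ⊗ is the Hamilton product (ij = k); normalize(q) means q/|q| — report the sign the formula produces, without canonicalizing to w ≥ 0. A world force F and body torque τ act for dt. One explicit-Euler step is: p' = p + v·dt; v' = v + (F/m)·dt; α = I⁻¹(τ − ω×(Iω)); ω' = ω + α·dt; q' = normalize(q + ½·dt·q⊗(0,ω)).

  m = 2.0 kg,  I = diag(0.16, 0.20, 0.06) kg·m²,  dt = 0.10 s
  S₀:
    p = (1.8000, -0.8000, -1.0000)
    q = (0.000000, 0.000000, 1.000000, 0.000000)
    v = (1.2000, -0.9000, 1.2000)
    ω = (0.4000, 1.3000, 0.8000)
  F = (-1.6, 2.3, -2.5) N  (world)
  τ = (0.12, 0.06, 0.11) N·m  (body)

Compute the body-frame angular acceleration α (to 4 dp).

precession coupling ω×(Iω) = (-0.1456, 0.0320, 0.0208)
α = I⁻¹(τ − ω×Iω) = (1.6600, 0.1400, 1.4867)

α = (1.6600, 0.1400, 1.4867)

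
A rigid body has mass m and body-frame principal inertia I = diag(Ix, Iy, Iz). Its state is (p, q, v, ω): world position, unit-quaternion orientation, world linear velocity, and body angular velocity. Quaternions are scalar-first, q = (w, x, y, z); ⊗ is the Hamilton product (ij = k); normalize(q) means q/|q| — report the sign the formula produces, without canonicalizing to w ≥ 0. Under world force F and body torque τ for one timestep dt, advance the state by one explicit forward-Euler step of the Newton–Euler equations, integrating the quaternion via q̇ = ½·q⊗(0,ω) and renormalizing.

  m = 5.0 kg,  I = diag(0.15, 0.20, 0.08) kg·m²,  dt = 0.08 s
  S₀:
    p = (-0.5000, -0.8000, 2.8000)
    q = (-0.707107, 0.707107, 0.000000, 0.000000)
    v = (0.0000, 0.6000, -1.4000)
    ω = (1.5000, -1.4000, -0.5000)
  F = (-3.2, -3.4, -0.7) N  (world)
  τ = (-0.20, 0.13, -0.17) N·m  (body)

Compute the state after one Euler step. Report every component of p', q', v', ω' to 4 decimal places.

(τ − ω×Iω)/I = (-0.7733, 0.9125, -0.8125)
ω' = ω + α·dt = (1.4381, -1.3270, -0.5650)
q⊗(0,ω) = (-1.0606605, -1.0606605, 1.3435033, -0.6363963)
q' = normalize(q + ½dt·q⊗(0,ω)) = (-0.7469, 0.6623, 0.0535, -0.0254)
linear accel F/m = (-0.6400, -0.6800, -0.1400)
p + v·dt = (-0.5000, -0.7520, 2.6880)
v' = v + a·dt = (-0.0512, 0.5456, -1.4112)

p' = (-0.5000, -0.7520, 2.6880)
q' = (-0.7469, 0.6623, 0.0535, -0.0254)
v' = (-0.0512, 0.5456, -1.4112)
ω' = (1.4381, -1.3270, -0.5650)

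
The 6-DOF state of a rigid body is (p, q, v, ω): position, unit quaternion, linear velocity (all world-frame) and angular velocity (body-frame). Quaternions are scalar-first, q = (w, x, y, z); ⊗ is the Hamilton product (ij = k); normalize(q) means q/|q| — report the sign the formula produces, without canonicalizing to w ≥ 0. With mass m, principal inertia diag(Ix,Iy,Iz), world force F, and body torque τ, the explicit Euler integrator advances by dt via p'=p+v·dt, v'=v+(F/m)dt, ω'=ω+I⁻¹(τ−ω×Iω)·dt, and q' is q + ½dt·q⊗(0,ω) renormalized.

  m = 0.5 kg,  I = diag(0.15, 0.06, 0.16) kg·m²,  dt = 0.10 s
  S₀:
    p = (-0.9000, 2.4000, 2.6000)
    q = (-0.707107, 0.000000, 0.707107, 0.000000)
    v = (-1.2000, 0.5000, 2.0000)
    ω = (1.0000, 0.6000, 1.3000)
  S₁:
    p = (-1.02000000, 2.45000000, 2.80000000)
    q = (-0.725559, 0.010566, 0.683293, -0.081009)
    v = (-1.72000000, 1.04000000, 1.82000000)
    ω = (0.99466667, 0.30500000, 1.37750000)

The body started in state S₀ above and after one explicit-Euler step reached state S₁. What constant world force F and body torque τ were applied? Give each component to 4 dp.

F = (-2.6000, 2.7000, -0.9000)
τ = (0.0700, -0.1900, 0.0700)

rate change Δω = (-0.00533333, -0.29500000, 0.07750000)
ω₀×(Iω₀) = (0.0780, -0.0130, -0.0540)
I·α + gyro = (0.0700, -0.1900, 0.0700)
Δv = v₁−v₀ = (-0.52000000, 0.54000000, -0.18000000)
F = m·Δv/dt = (-2.6000, 2.7000, -0.9000)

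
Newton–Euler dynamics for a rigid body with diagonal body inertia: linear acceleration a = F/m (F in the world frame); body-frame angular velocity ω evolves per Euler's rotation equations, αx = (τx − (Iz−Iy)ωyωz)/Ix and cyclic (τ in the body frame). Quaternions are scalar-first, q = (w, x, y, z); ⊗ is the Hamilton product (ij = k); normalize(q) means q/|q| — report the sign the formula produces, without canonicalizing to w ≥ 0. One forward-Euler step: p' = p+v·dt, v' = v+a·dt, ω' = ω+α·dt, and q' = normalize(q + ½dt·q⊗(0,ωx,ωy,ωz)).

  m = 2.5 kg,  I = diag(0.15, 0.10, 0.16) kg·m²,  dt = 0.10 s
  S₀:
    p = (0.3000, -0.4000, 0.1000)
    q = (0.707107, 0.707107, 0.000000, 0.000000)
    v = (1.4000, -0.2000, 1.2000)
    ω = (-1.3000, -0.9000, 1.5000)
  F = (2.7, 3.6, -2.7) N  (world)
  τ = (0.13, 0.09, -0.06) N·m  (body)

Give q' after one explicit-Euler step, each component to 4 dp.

q⊗(0,ω) = (0.9192391, -0.9192391, -1.6970568, 0.4242642)
updated quaternion q' = (0.7486, 0.6573, -0.0844, 0.0211)

q' = (0.7486, 0.6573, -0.0844, 0.0211)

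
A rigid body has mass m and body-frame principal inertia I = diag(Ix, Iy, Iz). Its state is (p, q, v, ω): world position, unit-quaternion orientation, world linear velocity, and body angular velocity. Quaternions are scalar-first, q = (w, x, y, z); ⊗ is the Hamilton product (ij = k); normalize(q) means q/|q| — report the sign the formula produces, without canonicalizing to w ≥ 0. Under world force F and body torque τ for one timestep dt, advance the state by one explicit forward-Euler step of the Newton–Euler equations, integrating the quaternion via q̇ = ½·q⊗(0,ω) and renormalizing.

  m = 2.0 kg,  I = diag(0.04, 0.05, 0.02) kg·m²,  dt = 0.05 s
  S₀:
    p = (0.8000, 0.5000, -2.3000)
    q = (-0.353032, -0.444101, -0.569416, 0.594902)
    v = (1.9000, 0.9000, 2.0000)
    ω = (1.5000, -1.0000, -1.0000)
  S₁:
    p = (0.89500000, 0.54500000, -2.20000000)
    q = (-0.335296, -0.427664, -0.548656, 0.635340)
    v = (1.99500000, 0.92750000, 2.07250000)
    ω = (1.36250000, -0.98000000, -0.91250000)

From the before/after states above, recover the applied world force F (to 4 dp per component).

F = (3.8000, 1.1000, 2.9000)

velocity change Δv = (0.09500000, 0.02750000, 0.07250000)
applied force F = (3.8000, 1.1000, 2.9000)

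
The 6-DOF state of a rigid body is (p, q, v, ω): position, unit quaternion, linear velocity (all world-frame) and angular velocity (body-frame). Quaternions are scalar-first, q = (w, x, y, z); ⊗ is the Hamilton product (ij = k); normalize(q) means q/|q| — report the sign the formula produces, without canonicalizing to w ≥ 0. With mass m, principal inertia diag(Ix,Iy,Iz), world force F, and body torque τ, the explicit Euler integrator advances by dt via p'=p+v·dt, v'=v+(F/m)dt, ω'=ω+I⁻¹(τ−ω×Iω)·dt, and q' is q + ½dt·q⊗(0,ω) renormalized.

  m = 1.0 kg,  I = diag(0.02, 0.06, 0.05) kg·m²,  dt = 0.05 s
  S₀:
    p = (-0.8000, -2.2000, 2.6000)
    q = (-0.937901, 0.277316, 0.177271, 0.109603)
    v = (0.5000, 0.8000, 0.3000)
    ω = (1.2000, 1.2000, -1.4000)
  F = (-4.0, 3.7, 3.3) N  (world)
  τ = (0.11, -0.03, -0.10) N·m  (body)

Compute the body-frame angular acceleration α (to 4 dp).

ω×(Iω) gyroscopic = (0.0168, 0.0504, 0.0576)
α = I⁻¹(τ − ω×Iω) = (4.6600, -1.3400, -3.1520)

α = (4.6600, -1.3400, -3.1520)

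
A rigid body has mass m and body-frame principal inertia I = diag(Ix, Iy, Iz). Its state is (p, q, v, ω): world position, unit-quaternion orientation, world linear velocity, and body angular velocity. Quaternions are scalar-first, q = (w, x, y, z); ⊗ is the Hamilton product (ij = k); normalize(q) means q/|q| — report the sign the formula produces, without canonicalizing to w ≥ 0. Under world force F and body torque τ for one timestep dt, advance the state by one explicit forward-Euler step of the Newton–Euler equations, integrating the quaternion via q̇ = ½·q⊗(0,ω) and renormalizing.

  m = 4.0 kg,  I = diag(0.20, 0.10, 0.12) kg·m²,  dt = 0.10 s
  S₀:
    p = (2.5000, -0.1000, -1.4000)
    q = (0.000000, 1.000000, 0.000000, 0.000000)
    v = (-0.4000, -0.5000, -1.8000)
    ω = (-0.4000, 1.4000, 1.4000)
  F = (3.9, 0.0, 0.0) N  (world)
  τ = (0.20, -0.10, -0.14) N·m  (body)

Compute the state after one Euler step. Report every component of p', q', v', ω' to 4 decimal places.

a = F/m = (0.9750, 0.0000, 0.0000)
p + v·dt = (2.4600, -0.1500, -1.5800)
v + (F/m)dt = (-0.3025, -0.5000, -1.8000)
(τ − ω×Iω)/I = (0.8040, -0.5520, -1.6333)
ω + α·dt = (-0.3196, 1.3448, 1.2367)
q⊗(0,ω) = (0.4000000, 0.0000000, -1.4000000, 1.4000000)
q' = normalize(q + ½dt·q⊗(0,ω)) = (0.0199, 0.9949, -0.0696, 0.0696)

p' = (2.4600, -0.1500, -1.5800)
q' = (0.0199, 0.9949, -0.0696, 0.0696)
v' = (-0.3025, -0.5000, -1.8000)
ω' = (-0.3196, 1.3448, 1.2367)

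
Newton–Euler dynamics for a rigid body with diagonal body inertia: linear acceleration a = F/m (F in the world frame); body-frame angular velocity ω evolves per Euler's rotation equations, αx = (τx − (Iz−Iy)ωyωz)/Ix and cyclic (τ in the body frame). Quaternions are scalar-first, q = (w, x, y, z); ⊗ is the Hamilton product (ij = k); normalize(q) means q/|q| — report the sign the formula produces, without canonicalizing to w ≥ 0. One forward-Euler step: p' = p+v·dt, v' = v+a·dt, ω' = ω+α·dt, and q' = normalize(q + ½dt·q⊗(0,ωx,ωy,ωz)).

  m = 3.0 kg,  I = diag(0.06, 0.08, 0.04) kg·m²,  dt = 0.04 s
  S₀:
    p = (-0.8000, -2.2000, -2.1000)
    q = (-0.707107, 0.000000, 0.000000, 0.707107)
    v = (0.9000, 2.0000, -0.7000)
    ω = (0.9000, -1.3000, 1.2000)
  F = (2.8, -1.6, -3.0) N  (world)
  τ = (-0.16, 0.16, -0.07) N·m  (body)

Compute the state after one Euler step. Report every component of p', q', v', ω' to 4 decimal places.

ω×(Iω) gyroscopic = (0.0624, 0.0216, -0.0234)
α = I⁻¹(τ − ω×Iω) = (-3.7067, 1.7300, -1.1650)
new body rate ω' = (0.7517, -1.2308, 1.1534)
Hamilton product q⊗(0,ω) = (-0.8485284, 0.2828428, 1.5556354, -0.8485284)
q + ½dt·q⊗(0,ω), renormalized = (-0.7235, 0.0057, 0.0311, 0.6896)
p' = p + v·dt = (-0.7640, -2.1200, -2.1280)
new velocity v' = (0.9373, 1.9787, -0.7400)

p' = (-0.7640, -2.1200, -2.1280)
q' = (-0.7235, 0.0057, 0.0311, 0.6896)
v' = (0.9373, 1.9787, -0.7400)
ω' = (0.7517, -1.2308, 1.1534)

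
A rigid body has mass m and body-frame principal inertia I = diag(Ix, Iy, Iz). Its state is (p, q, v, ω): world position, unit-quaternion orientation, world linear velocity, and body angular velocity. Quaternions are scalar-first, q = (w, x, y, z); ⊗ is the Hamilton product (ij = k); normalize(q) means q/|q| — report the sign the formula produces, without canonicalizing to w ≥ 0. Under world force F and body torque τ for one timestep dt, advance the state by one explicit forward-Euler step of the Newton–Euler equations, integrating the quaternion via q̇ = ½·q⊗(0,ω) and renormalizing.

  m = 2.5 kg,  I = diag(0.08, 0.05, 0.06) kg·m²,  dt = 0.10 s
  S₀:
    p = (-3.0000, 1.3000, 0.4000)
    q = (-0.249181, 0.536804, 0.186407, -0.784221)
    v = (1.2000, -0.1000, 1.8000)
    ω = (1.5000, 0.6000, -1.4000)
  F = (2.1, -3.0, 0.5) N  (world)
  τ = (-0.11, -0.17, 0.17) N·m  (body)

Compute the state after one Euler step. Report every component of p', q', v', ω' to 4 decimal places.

linear accel F/m = (0.8400, -1.2000, 0.2000)
p + v·dt = (-2.8800, 1.2900, 0.5800)
v' = v + a·dt = (1.2840, -0.2200, 1.8200)
gyro term ω×Iω = (-0.0084, -0.0420, -0.0270)
(τ − ω×Iω)/I = (-1.2700, -2.5600, 3.2833)
ω' = ω + α·dt = (1.3730, 0.3440, -1.0717)
q⊗(0,ω) = (-2.0149596, -0.1642087, -0.5743145, 0.3913253)
q + ½dt·q⊗(0,ω), renormalized = (-0.3479, 0.5256, 0.1568, -0.7603)

p' = (-2.8800, 1.2900, 0.5800)
q' = (-0.3479, 0.5256, 0.1568, -0.7603)
v' = (1.2840, -0.2200, 1.8200)
ω' = (1.3730, 0.3440, -1.0717)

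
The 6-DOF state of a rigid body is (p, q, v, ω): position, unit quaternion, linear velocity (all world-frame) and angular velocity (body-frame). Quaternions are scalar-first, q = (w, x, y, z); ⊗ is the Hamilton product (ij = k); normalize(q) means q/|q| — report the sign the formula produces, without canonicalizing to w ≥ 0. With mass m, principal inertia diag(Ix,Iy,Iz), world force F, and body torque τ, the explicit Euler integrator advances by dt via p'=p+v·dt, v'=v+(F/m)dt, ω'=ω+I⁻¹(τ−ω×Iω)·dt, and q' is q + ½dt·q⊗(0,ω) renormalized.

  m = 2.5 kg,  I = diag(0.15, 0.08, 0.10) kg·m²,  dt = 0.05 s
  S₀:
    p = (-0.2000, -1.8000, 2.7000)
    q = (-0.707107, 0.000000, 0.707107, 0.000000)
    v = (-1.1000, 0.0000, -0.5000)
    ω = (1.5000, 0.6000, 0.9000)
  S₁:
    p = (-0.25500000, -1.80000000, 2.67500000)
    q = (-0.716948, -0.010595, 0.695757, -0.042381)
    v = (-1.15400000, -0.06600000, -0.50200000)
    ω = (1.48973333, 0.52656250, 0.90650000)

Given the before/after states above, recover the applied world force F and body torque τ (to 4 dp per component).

v₁ − v₀ = (-0.05400000, -0.06600000, -0.00200000)
applied force F = (-2.7000, -3.3000, -0.1000)
Δω = ω₁−ω₀ = (-0.01026667, -0.07343750, 0.00650000)
applied torque τ = (-0.0200, -0.0500, -0.0500)

F = (-2.7000, -3.3000, -0.1000)
τ = (-0.0200, -0.0500, -0.0500)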